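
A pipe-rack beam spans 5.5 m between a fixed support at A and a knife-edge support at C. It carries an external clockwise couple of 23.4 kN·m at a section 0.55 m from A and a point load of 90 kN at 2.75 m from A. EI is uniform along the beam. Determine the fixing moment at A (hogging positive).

M_A = 109.5 kN·m

Remove the prop at C; the released (primary) structure is a cantilever built in at A.
Primary-structure tip deflection at C by superposition:
  clockwise couple 23.4 at a = 0.55: M₀a(2L − a)/(2EI) = 67.25/EI
  point load 90 at a = 2.75: Pa²(3L − a)/(6EI) = 1560/EI
  δ_0 = 1627/EI
Tip deflection under a unit load at C: L³/(3EI) = 55.46/EI.
The prop prevents deflection at C: R_C = δ_0/δ_{CC} = 1627/55.46 = 29.34 kN.
Moment equilibrium about A: M_A = Σ(load moments about A) − R_C·L = 270.9 − 29.34×5.5 = 109.5 kN·m.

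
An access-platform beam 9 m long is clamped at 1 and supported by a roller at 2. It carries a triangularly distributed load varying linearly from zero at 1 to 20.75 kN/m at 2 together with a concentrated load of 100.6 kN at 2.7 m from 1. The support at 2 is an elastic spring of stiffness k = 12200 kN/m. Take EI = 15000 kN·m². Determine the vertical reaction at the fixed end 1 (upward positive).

R_1 = 130.7 kN

Release the roller at 2. Primary structure: cantilever fixed at 1.
Free-end deflection of the primary structure under the applied loading (downward +):
  triangular load, peak 20.75 at the free end: 11w₀L⁴/(120EI) = 12480/EI
  point load 100.6 at a = 2.7: Pa²(3L − a)/(6EI) = 2970/EI
  δ_0 = 15450/EI
Flexibility coefficient — unit upward force at 2: δ_{22} = L³/(3EI) = 243/EI.
With EI = 15000 kN·m²: δ_0 = 1.03 m and δ_{22} = 0.0162 m/kN.
Compatibility — the spring shortens by R_2/k under the reaction it provides: δ_0 − R_2·δ_{22} = R_2/k. With 1/k = 0.000082 m/kN, R_2 = δ_0 / (δ_{22} + 1/k) = 1.03 / (0.0162 + 0.000082) = 63.26 kN.
Vertical equilibrium: R_1 = ΣP − R_2 = 194 − 63.26 = 130.7 kN.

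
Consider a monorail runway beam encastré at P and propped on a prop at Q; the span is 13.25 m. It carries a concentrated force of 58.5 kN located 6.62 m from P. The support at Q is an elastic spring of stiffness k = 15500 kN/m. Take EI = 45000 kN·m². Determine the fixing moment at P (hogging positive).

Release the roller at Q. Primary structure: cantilever fixed at P.
Primary-structure tip deflection at Q by superposition:
  point load 58.5 at a = 6.62: Pa²(3L − a)/(6EI) = 14156/EI
Tip deflection under a unit load at Q: L³/(3EI) = 775.4/EI.
With EI = 45000 kN·m²: δ_0 = 0.31458 m and δ_{QQ} = 0.017231 m/kN.
Compatibility — the spring shortens by R_Q/k under the reaction it provides: δ_0 − R_Q·δ_{QQ} = R_Q/k. With 1/k = 0.000065 m/kN, R_Q = δ_0 / (δ_{QQ} + 1/k) = 0.31458 / (0.017231 + 0.000065) = 18.19 kN.
Moment equilibrium about P: M_P = Σ(load moments about P) − R_Q·L = 387.3 − 18.19×13.25 = 146.3 kN·m.

M_P = 146.3 kN·m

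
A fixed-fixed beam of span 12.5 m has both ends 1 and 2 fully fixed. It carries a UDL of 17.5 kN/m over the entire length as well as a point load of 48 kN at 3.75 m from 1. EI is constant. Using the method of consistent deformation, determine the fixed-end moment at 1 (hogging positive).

Release both end moments; the primary structure is a simply-supported span 12 with redundants M_1 and M_2.
On the primary (simply-supported) span, the end slopes from the loading are:
  at 1: UDL 17.5: wL³/(24EI) = 1424/EI
  at 2: UDL 17.5: wL³/(24EI) = 1424/EI
  at 1: point load 48 at a = 3.75: Pab(L + b)/(6LEI) = 446.2/EI
  at 2: point load 48 at a = 3.75: Pab(L + a)/(6LEI) = 341.2/EI
  θ_10 = 1870/EI,  θ_20 = 1765/EI
Flexibility coefficients: a unit moment at one end gives L/(3EI) there and L/(6EI) at the far end, so f₁₁ = f₂₂ = 4.167/EI and f₁₂ = f₂₁ = 2.083/EI.
Compatibility — zero rotation at each built-in end:
  4.167 M_1 + 2.083 M_2 = 1870
  2.083 M_1 + 4.167 M_2 = 1765
Solving the pair gives M_1 = 316.1 kN·m and M_2 = 265.7 kN·m (hogging).

M_1 = 316.1 kN·m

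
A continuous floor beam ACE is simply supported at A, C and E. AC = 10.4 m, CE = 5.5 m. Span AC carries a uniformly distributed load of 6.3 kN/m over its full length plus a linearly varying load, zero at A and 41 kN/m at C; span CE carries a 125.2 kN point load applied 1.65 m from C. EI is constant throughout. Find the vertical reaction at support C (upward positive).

R_C = 343.6 kN

Insert a hinge at C; M_C is the redundant, and each span becomes simply supported.
Rotations at C on the released spans (each span's end-slope, ×1/EI):
  span AC: UDL 6.3: wL³/(24EI) = 295.3/EI
  span AC: triangular load, peak 41: w₀L³/(45EI) = 1025/EI
  span CE: point load 125.2 at a = 1.65: Pab(L + b)/(6LEI) = 225.3/EI
  relative rotation θ_0 = (1320 + 225.3)/EI = 1545/EI
A unit hogging moment at C produces rotation L₁/(3EI) + L₂/(3EI) = 5.3/EI.
Slope continuity at C: θ_0 = M_C·5.3/EI, so M_C = 1545/5.3 = 291.6 kN·m (hogging).
Span AC, ΣM about A with M_C applied at C: R_C^{AC}·10.4 = 1819 + 291.6, so R_C^{AC} = 202.9 kN and R_A = 278.7 − 202.9 = 75.79 kN.
Span CE, ΣM about E: R_C^{CE}·5.5 = 482 + 291.6, so R_C^{CE} = 140.7 kN and R_E = 125.2 − 140.7 = -15.46 kN.
R_C = 202.9 + 140.7 = 343.6 kN.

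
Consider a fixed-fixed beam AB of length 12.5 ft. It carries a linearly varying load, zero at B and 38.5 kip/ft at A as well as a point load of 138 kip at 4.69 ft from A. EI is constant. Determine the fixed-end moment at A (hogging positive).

Take the two fixed-end moments M_A, M_B as redundants; the released structure is the simple span AB.
On the primary (simply-supported) span, the end slopes from the loading are:
  at A: triangular load, peak 38.5: w₀L³/(45EI) = 1671/EI
  at B: triangular load, peak 38.5: 7w₀L³/(360EI) = 1462/EI
  at A: point load 138 at a = 4.69: Pab(L + b)/(6LEI) = 1369/EI
  at B: point load 138 at a = 4.69: Pab(L + a)/(6LEI) = 1159/EI
  θ_A0 = 3040/EI,  θ_B0 = 2621/EI
Flexibility coefficients: a unit moment at one end gives L/(3EI) there and L/(6EI) at the far end, so f₁₁ = f₂₂ = 4.167/EI and f₁₂ = f₂₁ = 2.083/EI.
Compatibility — zero rotation at each built-in end:
  4.167 M_A + 2.083 M_B = 3040
  2.083 M_A + 4.167 M_B = 2621
Solving the pair gives M_A = 553.4 kip·ft and M_B = 352.2 kip·ft (hogging).

M_A = 553.4 kip·ft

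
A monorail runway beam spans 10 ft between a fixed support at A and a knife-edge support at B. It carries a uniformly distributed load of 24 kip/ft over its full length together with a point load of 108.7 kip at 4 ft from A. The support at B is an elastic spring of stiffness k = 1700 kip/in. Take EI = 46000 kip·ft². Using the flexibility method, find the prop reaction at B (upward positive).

R_B = 111.9 kip

Take the reaction at B as the redundant and release it; the primary structure is a cantilever fixed at A.
Free-end deflection of the primary structure under the applied loading (downward +):
  UDL 24: wL⁴/(8EI) = 30000/EI
  point load 108.7 at a = 4: Pa²(3L − a)/(6EI) = 7537/EI
  δ_0 = 37537/EI
Tip deflection under a unit load at B: L³/(3EI) = 333.3/EI.
With EI = 46000 kip·ft²: δ_0 = 0.81601 ft and δ_{BB} = 0.007246 ft/kip.
Compatibility — the spring shortens by R_B/k under the reaction it provides: δ_0 − R_B·δ_{BB} = R_B/k. With 1/k = 1/(1700×12) ft/kip = 0.000049 ft/kip, R_B = δ_0 / (δ_{BB} + 1/k) = 0.81601 / (0.007246 + 0.000049) = 111.9 kip.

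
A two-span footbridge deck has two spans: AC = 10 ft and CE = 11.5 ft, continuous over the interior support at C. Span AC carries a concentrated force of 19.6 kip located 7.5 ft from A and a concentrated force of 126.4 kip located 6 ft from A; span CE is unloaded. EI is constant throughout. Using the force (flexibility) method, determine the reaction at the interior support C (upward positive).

R_C = 114.4 kip

Insert a hinge at C; M_C is the redundant, and each span becomes simply supported.
Discontinuity in slope at C on the released structure — sum the simple-span end rotations:
  span AC: point load 19.6 at a = 7.5: Pab(L + a)/(6LEI) = 107.2/EI
  span AC: point load 126.4 at a = 6: Pab(L + a)/(6LEI) = 809/EI
  relative rotation θ_0 = (916.1 + 0)/EI = 916.1/EI
A unit hogging moment at C produces rotation L₁/(3EI) + L₂/(3EI) = 7.167/EI.
Compatibility: M_C·(L₁+L₂)/(3EI) = θ_0, giving M_C = 127.8 kip·ft (hogging).
Span AC, ΣM about A with M_C applied at C: R_C^{AC}·10 = 905.4 + 127.8, so R_C^{AC} = 103.3 kip and R_A = 146 − 103.3 = 42.68 kip.
Span CE, ΣM about E: R_C^{CE}·11.5 = 0 + 127.8, so R_C^{CE} = 11.12 kip and R_E = 0 − 11.12 = -11.12 kip.
R_C = 103.3 + 11.12 = 114.4 kip.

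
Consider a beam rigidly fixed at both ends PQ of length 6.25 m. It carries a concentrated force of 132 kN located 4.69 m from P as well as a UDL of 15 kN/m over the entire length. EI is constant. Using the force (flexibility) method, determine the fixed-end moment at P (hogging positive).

M_P = 87.4 kN·m

Release both end moments; the primary structure is a simply-supported span PQ with redundants M_P and M_Q.
End rotations of the released simple span under the applied load (×1/EI):
  at P: point load 132 at a = 4.69: Pab(L + b)/(6LEI) = 201.1/EI
  at Q: point load 132 at a = 4.69: Pab(L + a)/(6LEI) = 281.7/EI
  at P: UDL 15: wL³/(24EI) = 152.6/EI
  at Q: UDL 15: wL³/(24EI) = 152.6/EI
  θ_P0 = 353.7/EI,  θ_Q0 = 434.3/EI
Flexibility coefficients: a unit moment at one end gives L/(3EI) there and L/(6EI) at the far end, so f₁₁ = f₂₂ = 2.083/EI and f₁₂ = f₂₁ = 1.042/EI.
Compatibility — zero rotation at each built-in end:
  2.083 M_P + 1.042 M_Q = 353.7
  1.042 M_P + 2.083 M_Q = 434.3
Solving the pair gives M_P = 87.4 kN·m and M_Q = 164.8 kN·m (hogging).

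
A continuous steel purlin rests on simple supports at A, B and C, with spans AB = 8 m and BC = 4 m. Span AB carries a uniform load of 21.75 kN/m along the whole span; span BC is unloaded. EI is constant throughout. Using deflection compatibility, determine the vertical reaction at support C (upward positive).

R_C = -29 kN

Insert a hinge at B; M_B is the redundant, and each span becomes simply supported.
End slopes at the hinge B, treating each span as simply supported:
  span AB: UDL 21.75: wL³/(24EI) = 464/EI
  relative rotation θ_0 = (464 + 0)/EI = 464/EI
A unit hogging moment at B produces rotation L₁/(3EI) + L₂/(3EI) = 4/EI.
Slope continuity at B: θ_0 = M_B·4/EI, so M_B = 464/4 = 116 kN·m (hogging).
Span BC, ΣM about C: R_B^{BC}·4 = 0 + 116, so R_B^{BC} = 29 kN and R_C = 0 − 29 = -29 kN.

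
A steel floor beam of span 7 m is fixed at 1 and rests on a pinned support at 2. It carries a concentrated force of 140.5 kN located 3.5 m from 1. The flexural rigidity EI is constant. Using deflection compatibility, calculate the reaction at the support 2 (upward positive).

R_2 = 43.91 kN

Take the reaction at 2 as the redundant and release it; the primary structure is a cantilever fixed at 1.
Free-end deflection of the primary structure under the applied loading (downward +):
  point load 140.5 at a = 3.5: Pa²(3L − a)/(6EI) = 5020/EI
Flexibility coefficient — unit upward force at 2: δ_{22} = L³/(3EI) = 114.3/EI.
Compatibility at 2: δ_0 − R_2·δ_{22} = 0, so R_2 = 5020/114.3 = 43.91 kN.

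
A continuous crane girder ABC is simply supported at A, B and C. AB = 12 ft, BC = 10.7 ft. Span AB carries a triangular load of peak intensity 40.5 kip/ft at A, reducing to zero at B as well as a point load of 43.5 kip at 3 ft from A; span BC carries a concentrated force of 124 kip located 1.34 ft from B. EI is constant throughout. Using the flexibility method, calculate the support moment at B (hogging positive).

M_B = 276.4 kip·ft

Release continuity at B by inserting a hinge; the redundant is the internal moment M_B. The primary structure is two simply-supported spans AB and BC.
End slopes at the hinge B, treating each span as simply supported:
  span AB: triangular load, peak 40.5: 7w₀L³/(360EI) = 1361/EI
  span AB: point load 43.5 at a = 3: Pab(L + a)/(6LEI) = 244.7/EI
  span BC: point load 124 at a = 1.34: Pab(L + b)/(6LEI) = 486/EI
  relative rotation θ_0 = (1605 + 486)/EI = 2091/EI
A unit hogging moment at B produces rotation L₁/(3EI) + L₂/(3EI) = 7.567/EI.
Slope continuity at B: θ_0 = M_B·7.567/EI, so M_B = 2091/7.567 = 276.4 kip·ft (hogging).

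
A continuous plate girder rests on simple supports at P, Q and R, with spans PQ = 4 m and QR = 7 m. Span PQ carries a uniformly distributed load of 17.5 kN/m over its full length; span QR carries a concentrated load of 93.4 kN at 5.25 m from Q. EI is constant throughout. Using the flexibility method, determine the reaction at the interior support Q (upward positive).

R_Q = 82.5 kN

Take M_Q as the redundant. Released structure: two simple spans PQ and QR with a hinge at Q.
Rotations at Q on the released spans (each span's end-slope, ×1/EI):
  span PQ: UDL 17.5: wL³/(24EI) = 46.67/EI
  span QR: point load 93.4 at a = 5.25: Pab(L + b)/(6LEI) = 178.8/EI
  relative rotation θ_0 = (46.67 + 178.8)/EI = 225.4/EI
A unit hogging moment at Q produces rotation L₁/(3EI) + L₂/(3EI) = 3.667/EI.
Slope continuity at Q: θ_0 = M_Q·3.667/EI, so M_Q = 225.4/3.667 = 61.48 kN·m (hogging).
Span PQ, ΣM about P with M_Q applied at Q: R_Q^{PQ}·4 = 140 + 61.48, so R_Q^{PQ} = 50.37 kN and R_P = 70 − 50.37 = 19.63 kN.
Span QR, ΣM about R: R_Q^{QR}·7 = 163.4 + 61.48, so R_Q^{QR} = 32.13 kN and R_R = 93.4 − 32.13 = 61.27 kN.
R_Q = 50.37 + 32.13 = 82.5 kN.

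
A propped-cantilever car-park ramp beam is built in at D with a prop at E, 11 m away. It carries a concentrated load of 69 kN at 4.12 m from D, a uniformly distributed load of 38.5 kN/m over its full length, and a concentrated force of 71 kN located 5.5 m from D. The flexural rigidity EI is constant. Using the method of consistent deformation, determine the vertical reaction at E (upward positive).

R_E = 193.7 kN

Take the reaction at E as the redundant and release it; the primary structure is a cantilever fixed at D.
Free-end deflection of the primary structure under the applied loading (downward +):
  point load 69 at a = 4.12: Pa²(3L − a)/(6EI) = 5638/EI
  UDL 38.5: wL⁴/(8EI) = 70460/EI
  point load 71 at a = 5.5: Pa²(3L − a)/(6EI) = 9844/EI
  δ_0 = 85941/EI
Tip deflection under a unit load at E: L³/(3EI) = 443.7/EI.
The prop prevents deflection at E: R_E = δ_0/δ_{EE} = 85941/443.7 = 193.7 kN.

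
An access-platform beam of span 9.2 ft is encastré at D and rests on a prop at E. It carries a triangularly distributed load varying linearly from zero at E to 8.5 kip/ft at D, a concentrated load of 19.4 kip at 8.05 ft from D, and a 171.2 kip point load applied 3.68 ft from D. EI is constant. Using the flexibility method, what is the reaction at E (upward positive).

Release the roller at E. Primary structure: cantilever fixed at D.
Primary-structure tip deflection at E by superposition:
  triangular load, peak 8.5 at the fixed end: w₀L⁴/(30EI) = 2030/EI
  point load 19.4 at a = 8.05: Pa²(3L − a)/(6EI) = 4096/EI
  point load 171.2 at a = 3.68: Pa²(3L − a)/(6EI) = 9243/EI
  δ_0 = 15369/EI
Tip deflection under a unit load at E: L³/(3EI) = 259.6/EI.
Compatibility at E: δ_0 − R_E·δ_{EE} = 0, so R_E = 15369/259.6 = 59.21 kip.

R_E = 59.21 kip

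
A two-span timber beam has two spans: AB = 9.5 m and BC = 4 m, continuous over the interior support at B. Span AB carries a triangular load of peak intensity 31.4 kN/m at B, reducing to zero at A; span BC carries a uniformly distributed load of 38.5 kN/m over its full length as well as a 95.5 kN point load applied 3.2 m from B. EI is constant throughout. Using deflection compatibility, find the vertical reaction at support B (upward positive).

Take M_B as the redundant. Released structure: two simple spans AB and BC with a hinge at B.
Rotations at B on the released spans (each span's end-slope, ×1/EI):
  span AB: triangular load, peak 31.4: w₀L³/(45EI) = 598.3/EI
  span BC: UDL 38.5: wL³/(24EI) = 102.7/EI
  span BC: point load 95.5 at a = 3.2: Pab(L + b)/(6LEI) = 48.9/EI
  relative rotation θ_0 = (598.3 + 151.6)/EI = 749.8/EI
A unit hogging moment at B produces rotation L₁/(3EI) + L₂/(3EI) = 4.5/EI.
Slope continuity at B: θ_0 = M_B·4.5/EI, so M_B = 749.8/4.5 = 166.6 kN·m (hogging).
Span AB, ΣM about A with M_B applied at B: R_B^{AB}·9.5 = 944.6 + 166.6, so R_B^{AB} = 117 kN and R_A = 149.2 − 117 = 32.18 kN.
Span BC, ΣM about C: R_B^{BC}·4 = 384.4 + 166.6, so R_B^{BC} = 137.8 kN and R_C = 249.5 − 137.8 = 111.7 kN.
R_B = 117 + 137.8 = 254.7 kN.

R_B = 254.7 kN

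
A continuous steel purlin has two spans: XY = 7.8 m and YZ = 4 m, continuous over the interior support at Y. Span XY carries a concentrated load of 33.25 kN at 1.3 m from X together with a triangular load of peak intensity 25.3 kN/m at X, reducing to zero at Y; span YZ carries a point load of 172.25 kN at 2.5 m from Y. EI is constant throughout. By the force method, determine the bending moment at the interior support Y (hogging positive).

Take M_Y as the redundant. Released structure: two simple spans XY and YZ with a hinge at Y.
Discontinuity in slope at Y on the released structure — sum the simple-span end rotations:
  span XY: point load 33.25 at a = 1.3: Pab(L + a)/(6LEI) = 54.63/EI
  span XY: triangular load, peak 25.3: 7w₀L³/(360EI) = 233.5/EI
  span YZ: point load 172.25 at a = 2.5: Pab(L + b)/(6LEI) = 148/EI
  relative rotation θ_0 = (288.1 + 148)/EI = 436.1/EI
A unit hogging moment at Y produces rotation L₁/(3EI) + L₂/(3EI) = 3.933/EI.
Compatibility: M_Y·(L₁+L₂)/(3EI) = θ_0, giving M_Y = 110.9 kN·m (hogging).

M_Y = 110.9 kN·m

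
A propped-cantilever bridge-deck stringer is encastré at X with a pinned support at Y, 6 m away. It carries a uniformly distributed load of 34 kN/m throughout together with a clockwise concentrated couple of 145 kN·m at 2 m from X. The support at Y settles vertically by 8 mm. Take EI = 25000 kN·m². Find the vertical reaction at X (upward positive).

Take the reaction at Y as the redundant and release it; the primary structure is a cantilever fixed at X.
Deflection at Y on the released cantilever, summing each load's contribution:
  UDL 34: wL⁴/(8EI) = 5508/EI
  clockwise couple 145 at a = 2: M₀a(2L − a)/(2EI) = 1450/EI
  δ_0 = 6958/EI
Tip deflection under a unit load at Y: L³/(3EI) = 72/EI.
With EI = 25000 kN·m²: δ_0 = 0.27832 m and δ_{YY} = 0.00288 m/kN.
Compatibility — the beam at Y must follow the support down by 0.008 m: δ_0 − R_Y·δ_{YY} = 0.008, so R_Y = (0.27832 − 0.008)/0.00288 = 93.86 kN.
Vertical equilibrium: R_X = ΣP − R_Y = 204 − 93.86 = 110.1 kN.

R_X = 110.1 kN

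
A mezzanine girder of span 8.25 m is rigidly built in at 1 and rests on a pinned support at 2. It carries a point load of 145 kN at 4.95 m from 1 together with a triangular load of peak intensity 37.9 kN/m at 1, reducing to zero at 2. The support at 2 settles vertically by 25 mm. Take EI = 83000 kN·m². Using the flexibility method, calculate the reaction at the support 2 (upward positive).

R_2 = 82.82 kN

Take the reaction at 2 as the redundant and release it; the primary structure is a cantilever fixed at 1.
Free-end deflection of the primary structure under the applied loading (downward +):
  point load 145 at a = 4.95: Pa²(3L − a)/(6EI) = 11724/EI
  triangular load, peak 37.9 at the fixed end: w₀L⁴/(30EI) = 5852/EI
  δ_0 = 17577/EI
Flexibility coefficient — unit upward force at 2: δ_{22} = L³/(3EI) = 187.2/EI.
With EI = 83000 kN·m²: δ_0 = 0.21177 m and δ_{22} = 0.002255 m/kN.
Compatibility — the beam at 2 must follow the support down by 0.025 m: δ_0 − R_2·δ_{22} = 0.025, so R_2 = (0.21177 − 0.025)/0.002255 = 82.82 kN.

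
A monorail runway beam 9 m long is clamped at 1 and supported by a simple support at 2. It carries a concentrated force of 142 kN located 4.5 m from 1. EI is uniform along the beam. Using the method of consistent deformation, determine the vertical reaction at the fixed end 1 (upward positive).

Take the reaction at 2 as the redundant and release it; the primary structure is a cantilever fixed at 1.
Primary-structure tip deflection at 2 by superposition:
  point load 142 at a = 4.5: Pa²(3L − a)/(6EI) = 10783/EI
Tip deflection under a unit load at 2: L³/(3EI) = 243/EI.
Compatibility at 2: δ_0 − R_2·δ_{22} = 0, so R_2 = 10783/243 = 44.38 kN.
Vertical equilibrium: R_1 = ΣP − R_2 = 142 − 44.38 = 97.62 kN.

R_1 = 97.62 kN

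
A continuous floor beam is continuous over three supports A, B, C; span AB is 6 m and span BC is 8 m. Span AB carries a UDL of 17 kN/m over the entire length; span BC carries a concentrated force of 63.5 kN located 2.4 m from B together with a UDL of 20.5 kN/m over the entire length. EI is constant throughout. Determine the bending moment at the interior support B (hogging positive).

M_B = 178.3 kN·m

Insert a hinge at B; M_B is the redundant, and each span becomes simply supported.
Discontinuity in slope at B on the released structure — sum the simple-span end rotations:
  span AB: UDL 17: wL³/(24EI) = 153/EI
  span BC: point load 63.5 at a = 2.4: Pab(L + b)/(6LEI) = 241.8/EI
  span BC: UDL 20.5: wL³/(24EI) = 437.3/EI
  relative rotation θ_0 = (153 + 679.1)/EI = 832.1/EI
A unit hogging moment at B produces rotation L₁/(3EI) + L₂/(3EI) = 4.667/EI.
Compatibility: M_B·(L₁+L₂)/(3EI) = θ_0, giving M_B = 178.3 kN·m (hogging).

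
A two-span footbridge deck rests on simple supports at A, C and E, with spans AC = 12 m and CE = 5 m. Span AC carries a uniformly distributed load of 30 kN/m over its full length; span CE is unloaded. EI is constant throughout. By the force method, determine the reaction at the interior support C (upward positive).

Take M_C as the redundant. Released structure: two simple spans AC and CE with a hinge at C.
End slopes at the hinge C, treating each span as simply supported:
  span AC: UDL 30: wL³/(24EI) = 2160/EI
  relative rotation θ_0 = (2160 + 0)/EI = 2160/EI
A unit hogging moment at C produces rotation L₁/(3EI) + L₂/(3EI) = 5.667/EI.
Slope continuity at C: θ_0 = M_C·5.667/EI, so M_C = 2160/5.667 = 381.2 kN·m (hogging).
Span AC, ΣM about A with M_C applied at C: R_C^{AC}·12 = 2160 + 381.2, so R_C^{AC} = 211.8 kN and R_A = 360 − 211.8 = 148.2 kN.
Span CE, ΣM about E: R_C^{CE}·5 = 0 + 381.2, so R_C^{CE} = 76.24 kN and R_E = 0 − 76.24 = -76.24 kN.
R_C = 211.8 + 76.24 = 288 kN.

R_C = 288 kN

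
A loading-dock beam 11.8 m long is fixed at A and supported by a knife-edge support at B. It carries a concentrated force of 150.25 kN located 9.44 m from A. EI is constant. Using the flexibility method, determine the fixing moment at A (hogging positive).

Release the roller at B. Primary structure: cantilever fixed at A.
Deflection at B on the released cantilever, summing each load's contribution:
  point load 150.25 at a = 9.44: Pa²(3L − a)/(6EI) = 57931/EI
Tip deflection under a unit load at B: L³/(3EI) = 547.7/EI.
The prop prevents deflection at B: R_B = δ_0/δ_{BB} = 57931/547.7 = 105.8 kN.
Moment equilibrium about A: M_A = Σ(load moments about A) − R_B·L = 1418 − 105.8×11.8 = 170.2 kN·m.

M_A = 170.2 kN·m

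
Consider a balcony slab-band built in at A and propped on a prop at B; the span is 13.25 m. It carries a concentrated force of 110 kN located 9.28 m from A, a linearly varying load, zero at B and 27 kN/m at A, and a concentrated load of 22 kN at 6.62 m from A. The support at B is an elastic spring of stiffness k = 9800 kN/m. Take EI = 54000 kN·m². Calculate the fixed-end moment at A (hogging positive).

Release the roller at B. Primary structure: cantilever fixed at A.
Primary-structure tip deflection at B by superposition:
  point load 110 at a = 9.28: Pa²(3L − a)/(6EI) = 48107/EI
  triangular load, peak 27 at the fixed end: w₀L⁴/(30EI) = 27740/EI
  point load 22 at a = 6.62: Pa²(3L − a)/(6EI) = 5324/EI
  δ_0 = 81171/EI
Tip deflection under a unit load at B: L³/(3EI) = 775.4/EI.
With EI = 54000 kN·m²: δ_0 = 1.5032 m and δ_{BB} = 0.014359 m/kN.
Compatibility — the spring shortens by R_B/k under the reaction it provides: δ_0 − R_B·δ_{BB} = R_B/k. With 1/k = 0.000102 m/kN, R_B = δ_0 / (δ_{BB} + 1/k) = 1.5032 / (0.014359 + 0.000102) = 103.9 kN.
Moment equilibrium about A: M_A = Σ(load moments about A) − R_B·L = 1956 − 103.9×13.25 = 579.2 kN·m.

M_A = 579.2 kN·m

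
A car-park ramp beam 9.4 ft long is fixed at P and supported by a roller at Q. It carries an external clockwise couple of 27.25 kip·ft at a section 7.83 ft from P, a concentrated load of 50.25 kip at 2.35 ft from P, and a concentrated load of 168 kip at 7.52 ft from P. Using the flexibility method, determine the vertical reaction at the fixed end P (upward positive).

Release the roller at Q. Primary structure: cantilever fixed at P.
Primary-structure tip deflection at Q by superposition:
  clockwise couple 27.25 at a = 7.83: M₀a(2L − a)/(2EI) = 1170/EI
  point load 50.25 at a = 2.35: Pa²(3L − a)/(6EI) = 1196/EI
  point load 168 at a = 7.52: Pa²(3L − a)/(6EI) = 32745/EI
  δ_0 = 35111/EI
Flexibility coefficient — unit upward force at Q: δ_{QQ} = L³/(3EI) = 276.9/EI.
The prop prevents deflection at Q: R_Q = δ_0/δ_{QQ} = 35111/276.9 = 126.8 kip.
Vertical equilibrium: R_P = ΣP − R_Q = 218.2 − 126.8 = 91.43 kip.

R_P = 91.43 kip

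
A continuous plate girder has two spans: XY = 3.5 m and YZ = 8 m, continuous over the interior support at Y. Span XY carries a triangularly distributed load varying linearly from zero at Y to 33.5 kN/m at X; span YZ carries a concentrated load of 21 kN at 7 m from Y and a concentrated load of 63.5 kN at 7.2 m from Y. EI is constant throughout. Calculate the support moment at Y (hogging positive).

Insert a hinge at Y; M_Y is the redundant, and each span becomes simply supported.
Discontinuity in slope at Y on the released structure — sum the simple-span end rotations:
  span XY: triangular load, peak 33.5: 7w₀L³/(360EI) = 27.93/EI
  span YZ: point load 21 at a = 7: Pab(L + b)/(6LEI) = 27.56/EI
  span YZ: point load 63.5 at a = 7.2: Pab(L + b)/(6LEI) = 67.06/EI
  relative rotation θ_0 = (27.93 + 94.62)/EI = 122.5/EI
A unit hogging moment at Y produces rotation L₁/(3EI) + L₂/(3EI) = 3.833/EI.
Compatibility: M_Y·(L₁+L₂)/(3EI) = θ_0, giving M_Y = 31.97 kN·m (hogging).

M_Y = 31.97 kN·m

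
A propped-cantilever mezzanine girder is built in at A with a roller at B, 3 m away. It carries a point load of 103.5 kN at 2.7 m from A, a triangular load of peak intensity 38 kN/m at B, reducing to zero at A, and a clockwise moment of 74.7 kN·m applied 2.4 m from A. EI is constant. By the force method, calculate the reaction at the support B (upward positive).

R_B = 155.2 kN

Take the reaction at B as the redundant and release it; the primary structure is a cantilever fixed at A.
Deflection at B on the released cantilever, summing each load's contribution:
  point load 103.5 at a = 2.7: Pa²(3L − a)/(6EI) = 792.2/EI
  triangular load, peak 38 at the free end: 11w₀L⁴/(120EI) = 282.1/EI
  clockwise couple 74.7 at a = 2.4: M₀a(2L − a)/(2EI) = 322.7/EI
  δ_0 = 1397/EI
Flexibility coefficient — unit upward force at B: δ_{BB} = L³/(3EI) = 9/EI.
The prop prevents deflection at B: R_B = δ_0/δ_{BB} = 1397/9 = 155.2 kN.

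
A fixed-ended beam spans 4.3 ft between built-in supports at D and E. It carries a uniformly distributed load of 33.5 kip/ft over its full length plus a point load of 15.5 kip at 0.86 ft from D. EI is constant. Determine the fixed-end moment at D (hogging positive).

M_D = 60.15 kip·ft

Release both end moments; the primary structure is a simply-supported span DE with redundants M_D and M_E.
End rotations of the released simple span under the applied load (×1/EI):
  at D: UDL 33.5: wL³/(24EI) = 111/EI
  at E: UDL 33.5: wL³/(24EI) = 111/EI
  at D: point load 15.5 at a = 0.86: Pab(L + b)/(6LEI) = 13.76/EI
  at E: point load 15.5 at a = 0.86: Pab(L + a)/(6LEI) = 9.171/EI
  θ_D0 = 124.7/EI,  θ_E0 = 120.1/EI
Flexibility coefficients: a unit moment at one end gives L/(3EI) there and L/(6EI) at the far end, so f₁₁ = f₂₂ = 1.433/EI and f₁₂ = f₂₁ = 0.7167/EI.
Compatibility — zero rotation at each built-in end:
  1.433 M_D + 0.7167 M_E = 124.7
  0.7167 M_D + 1.433 M_E = 120.1
Solving the pair gives M_D = 60.15 kip·ft and M_E = 53.75 kip·ft (hogging).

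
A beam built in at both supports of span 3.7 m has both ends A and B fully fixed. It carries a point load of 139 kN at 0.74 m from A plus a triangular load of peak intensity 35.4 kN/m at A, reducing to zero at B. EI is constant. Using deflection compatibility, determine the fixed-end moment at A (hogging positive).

M_A = 90.06 kN·m

Release both end moments; the primary structure is a simply-supported span AB with redundants M_A and M_B.
Simple-span end rotations at A and B under the given loads:
  at A: point load 139 at a = 0.74: Pab(L + b)/(6LEI) = 91.34/EI
  at B: point load 139 at a = 0.74: Pab(L + a)/(6LEI) = 60.89/EI
  at A: triangular load, peak 35.4: w₀L³/(45EI) = 39.85/EI
  at B: triangular load, peak 35.4: 7w₀L³/(360EI) = 34.87/EI
  θ_A0 = 131.2/EI,  θ_B0 = 95.76/EI
Flexibility coefficients: a unit moment at one end gives L/(3EI) there and L/(6EI) at the far end, so f₁₁ = f₂₂ = 1.233/EI and f₁₂ = f₂₁ = 0.6167/EI.
Compatibility — zero rotation at each built-in end:
  1.233 M_A + 0.6167 M_B = 131.2
  0.6167 M_A + 1.233 M_B = 95.76
Solving the pair gives M_A = 90.06 kN·m and M_B = 32.61 kN·m (hogging).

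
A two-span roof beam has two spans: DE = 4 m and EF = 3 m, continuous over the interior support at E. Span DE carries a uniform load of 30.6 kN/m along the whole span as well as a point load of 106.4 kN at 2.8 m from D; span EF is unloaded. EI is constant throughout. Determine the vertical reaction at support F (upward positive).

Release continuity at E by inserting a hinge; the redundant is the internal moment M_E. The primary structure is two simply-supported spans DE and EF.
Rotations at E on the released spans (each span's end-slope, ×1/EI):
  span DE: UDL 30.6: wL³/(24EI) = 81.6/EI
  span DE: point load 106.4 at a = 2.8: Pab(L + a)/(6LEI) = 101.3/EI
  relative rotation θ_0 = (182.9 + 0)/EI = 182.9/EI
A unit hogging moment at E produces rotation L₁/(3EI) + L₂/(3EI) = 2.333/EI.
Slope continuity at E: θ_0 = M_E·2.333/EI, so M_E = 182.9/2.333 = 78.38 kN·m (hogging).
Span EF, ΣM about F: R_E^{EF}·3 = 0 + 78.38, so R_E^{EF} = 26.13 kN and R_F = 0 − 26.13 = -26.13 kN.

R_F = -26.13 kN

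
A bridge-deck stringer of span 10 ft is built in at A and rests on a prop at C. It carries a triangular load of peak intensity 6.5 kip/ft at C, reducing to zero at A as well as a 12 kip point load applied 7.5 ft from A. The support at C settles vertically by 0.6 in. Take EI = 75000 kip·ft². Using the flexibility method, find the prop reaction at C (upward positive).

R_C = 14.22 kip

Remove the prop at C; the released (primary) structure is a cantilever built in at A.
Primary-structure tip deflection at C by superposition:
  triangular load, peak 6.5 at the free end: 11w₀L⁴/(120EI) = 5958/EI
  point load 12 at a = 7.5: Pa²(3L − a)/(6EI) = 2531/EI
  δ_0 = 8490/EI
Flexibility coefficient — unit upward force at C: δ_{CC} = L³/(3EI) = 333.3/EI.
With EI = 75000 kip·ft²: δ_0 = 0.11319 ft and δ_{CC} = 0.004444 ft/kip.
Compatibility — the beam at C must follow the support down by 0.05 ft: δ_0 − R_C·δ_{CC} = 0.05, so R_C = (0.11319 − 0.05)/0.004444 = 14.22 kip.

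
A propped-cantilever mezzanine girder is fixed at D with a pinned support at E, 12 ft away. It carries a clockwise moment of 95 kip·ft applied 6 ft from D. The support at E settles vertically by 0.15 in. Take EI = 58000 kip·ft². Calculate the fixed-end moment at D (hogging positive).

M_D = 3.229 kip·ft

Take the reaction at E as the redundant and release it; the primary structure is a cantilever fixed at D.
Deflection at E on the released cantilever, summing each load's contribution:
  clockwise couple 95 at a = 6: M₀a(2L − a)/(2EI) = 5130/EI
Flexibility coefficient — unit upward force at E: δ_{EE} = L³/(3EI) = 576/EI.
With EI = 58000 kip·ft²: δ_0 = 0.088448 ft and δ_{EE} = 0.009931 ft/kip.
Compatibility — the beam at E must follow the support down by 0.0125 ft: δ_0 − R_E·δ_{EE} = 0.0125, so R_E = (0.088448 − 0.0125)/0.009931 = 7.648 kip.
Moment equilibrium about D: M_D = Σ(load moments about D) − R_E·L = 95 − 7.648×12 = 3.229 kip·ft.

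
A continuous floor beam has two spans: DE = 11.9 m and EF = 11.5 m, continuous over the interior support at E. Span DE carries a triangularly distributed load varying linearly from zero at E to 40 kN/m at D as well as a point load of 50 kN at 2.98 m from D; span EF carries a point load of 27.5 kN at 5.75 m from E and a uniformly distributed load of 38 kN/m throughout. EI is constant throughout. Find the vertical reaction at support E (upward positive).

R_E = 416.7 kN

Insert a hinge at E; M_E is the redundant, and each span becomes simply supported.
Discontinuity in slope at E on the released structure — sum the simple-span end rotations:
  span DE: triangular load, peak 40: 7w₀L³/(360EI) = 1311/EI
  span DE: point load 50 at a = 2.98: Pab(L + a)/(6LEI) = 277/EI
  span EF: point load 27.5 at a = 5.75: Pab(L + b)/(6LEI) = 227.3/EI
  span EF: UDL 38: wL³/(24EI) = 2408/EI
  relative rotation θ_0 = (1588 + 2635)/EI = 4223/EI
A unit hogging moment at E produces rotation L₁/(3EI) + L₂/(3EI) = 7.8/EI.
Compatibility: M_E·(L₁+L₂)/(3EI) = θ_0, giving M_E = 541.4 kN·m (hogging).
Span DE, ΣM about D with M_E applied at E: R_E^{DE}·11.9 = 1093 + 541.4, so R_E^{DE} = 137.4 kN and R_D = 288 − 137.4 = 150.6 kN.
Span EF, ΣM about F: R_E^{EF}·11.5 = 2671 + 541.4, so R_E^{EF} = 279.3 kN and R_F = 464.5 − 279.3 = 185.2 kN.
R_E = 137.4 + 279.3 = 416.7 kN.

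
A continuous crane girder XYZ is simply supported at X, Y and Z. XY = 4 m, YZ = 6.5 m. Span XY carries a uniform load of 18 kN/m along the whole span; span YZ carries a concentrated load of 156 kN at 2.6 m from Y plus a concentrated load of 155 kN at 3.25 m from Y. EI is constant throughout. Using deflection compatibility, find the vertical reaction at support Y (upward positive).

Take M_Y as the redundant. Released structure: two simple spans XY and YZ with a hinge at Y.
End slopes at the hinge Y, treating each span as simply supported:
  span XY: UDL 18: wL³/(24EI) = 48/EI
  span YZ: point load 156 at a = 2.6: Pab(L + b)/(6LEI) = 421.8/EI
  span YZ: point load 155 at a = 3.25: Pab(L + b)/(6LEI) = 409.3/EI
  relative rotation θ_0 = (48 + 831.1)/EI = 879.1/EI
A unit hogging moment at Y produces rotation L₁/(3EI) + L₂/(3EI) = 3.5/EI.
Slope continuity at Y: θ_0 = M_Y·3.5/EI, so M_Y = 879.1/3.5 = 251.2 kN·m (hogging).
Span XY, ΣM about X with M_Y applied at Y: R_Y^{XY}·4 = 144 + 251.2, so R_Y^{XY} = 98.79 kN and R_X = 72 − 98.79 = -26.79 kN.
Span YZ, ΣM about Z: R_Y^{YZ}·6.5 = 1112 + 251.2, so R_Y^{YZ} = 209.7 kN and R_Z = 311 − 209.7 = 101.3 kN.
R_Y = 98.79 + 209.7 = 308.5 kN.

R_Y = 308.5 kN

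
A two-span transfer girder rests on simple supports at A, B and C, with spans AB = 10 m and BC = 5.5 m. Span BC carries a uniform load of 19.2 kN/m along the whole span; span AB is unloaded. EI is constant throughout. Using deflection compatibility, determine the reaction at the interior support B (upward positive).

R_B = 60.06 kN

Insert a hinge at B; M_B is the redundant, and each span becomes simply supported.
Discontinuity in slope at B on the released structure — sum the simple-span end rotations:
  span BC: UDL 19.2: wL³/(24EI) = 133.1/EI
  relative rotation θ_0 = (0 + 133.1)/EI = 133.1/EI
A unit hogging moment at B produces rotation L₁/(3EI) + L₂/(3EI) = 5.167/EI.
Compatibility: M_B·(L₁+L₂)/(3EI) = θ_0, giving M_B = 25.76 kN·m (hogging).
Span AB, ΣM about A with M_B applied at B: R_B^{AB}·10 = 0 + 25.76, so R_B^{AB} = 2.576 kN and R_A = 0 − 2.576 = -2.576 kN.
Span BC, ΣM about C: R_B^{BC}·5.5 = 290.4 + 25.76, so R_B^{BC} = 57.48 kN and R_C = 105.6 − 57.48 = 48.12 kN.
R_B = 2.576 + 57.48 = 60.06 kN.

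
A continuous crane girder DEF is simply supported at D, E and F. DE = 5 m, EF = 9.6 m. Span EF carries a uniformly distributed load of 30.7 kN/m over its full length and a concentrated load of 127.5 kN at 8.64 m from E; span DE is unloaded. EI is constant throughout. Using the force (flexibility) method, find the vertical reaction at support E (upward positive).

Take M_E as the redundant. Released structure: two simple spans DE and EF with a hinge at E.
Rotations at E on the released spans (each span's end-slope, ×1/EI):
  span EF: UDL 30.7: wL³/(24EI) = 1132/EI
  span EF: point load 127.5 at a = 8.64: Pab(L + b)/(6LEI) = 193.9/EI
  relative rotation θ_0 = (0 + 1326)/EI = 1326/EI
A unit hogging moment at E produces rotation L₁/(3EI) + L₂/(3EI) = 4.867/EI.
Compatibility: M_E·(L₁+L₂)/(3EI) = θ_0, giving M_E = 272.4 kN·m (hogging).
Span DE, ΣM about D with M_E applied at E: R_E^{DE}·5 = 0 + 272.4, so R_E^{DE} = 54.48 kN and R_D = 0 − 54.48 = -54.48 kN.
Span EF, ΣM about F: R_E^{EF}·9.6 = 1537 + 272.4, so R_E^{EF} = 188.5 kN and R_F = 422.2 − 188.5 = 233.7 kN.
R_E = 54.48 + 188.5 = 243 kN.

R_E = 243 kN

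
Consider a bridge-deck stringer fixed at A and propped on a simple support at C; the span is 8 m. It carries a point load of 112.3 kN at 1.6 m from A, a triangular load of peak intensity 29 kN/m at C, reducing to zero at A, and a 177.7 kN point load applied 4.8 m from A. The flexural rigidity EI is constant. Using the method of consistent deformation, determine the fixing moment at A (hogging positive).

Remove the prop at C; the released (primary) structure is a cantilever built in at A.
Downward deflection at the released point C due to the loads:
  point load 112.3 at a = 1.6: Pa²(3L − a)/(6EI) = 1073/EI
  triangular load, peak 29 at the free end: 11w₀L⁴/(120EI) = 10889/EI
  point load 177.7 at a = 4.8: Pa²(3L − a)/(6EI) = 13101/EI
  δ_0 = 25063/EI
Flexibility coefficient — unit upward force at C: δ_{CC} = L³/(3EI) = 170.7/EI.
The prop prevents deflection at C: R_C = δ_0/δ_{CC} = 25063/170.7 = 146.9 kN.
Moment equilibrium about A: M_A = Σ(load moments about A) − R_C·L = 1651 − 146.9×8 = 476.5 kN·m.

M_A = 476.5 kN·m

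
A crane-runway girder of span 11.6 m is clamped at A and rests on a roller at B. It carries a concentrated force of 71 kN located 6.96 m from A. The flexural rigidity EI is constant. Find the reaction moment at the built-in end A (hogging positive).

Choose R_B as the redundant. The primary structure is the cantilever fixed at A.
Free-end deflection of the primary structure under the applied loading (downward +):
  point load 71 at a = 6.96: Pa²(3L − a)/(6EI) = 15959/EI
Tip deflection under a unit load at B: L³/(3EI) = 520.3/EI.
Compatibility at B: δ_0 − R_B·δ_{BB} = 0, so R_B = 15959/520.3 = 30.67 kN.
Moment equilibrium about A: M_A = Σ(load moments about A) − R_B·L = 494.2 − 30.67×11.6 = 138.4 kN·m.

M_A = 138.4 kN·m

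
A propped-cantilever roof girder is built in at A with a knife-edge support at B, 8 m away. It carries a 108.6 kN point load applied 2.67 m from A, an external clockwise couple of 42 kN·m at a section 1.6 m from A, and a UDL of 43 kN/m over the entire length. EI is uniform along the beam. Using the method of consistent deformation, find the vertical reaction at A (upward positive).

R_A = 304.6 kN

Choose R_B as the redundant. The primary structure is the cantilever fixed at A.
Deflection at B on the released cantilever, summing each load's contribution:
  point load 108.6 at a = 2.67: Pa²(3L − a)/(6EI) = 2752/EI
  clockwise couple 42 at a = 1.6: M₀a(2L − a)/(2EI) = 483.8/EI
  UDL 43: wL⁴/(8EI) = 22016/EI
  δ_0 = 25252/EI
Tip deflection under a unit load at B: L³/(3EI) = 170.7/EI.
Compatibility at B: δ_0 − R_B·δ_{BB} = 0, so R_B = 25252/170.7 = 148 kN.
Vertical equilibrium: R_A = ΣP − R_B = 452.6 − 148 = 304.6 kN.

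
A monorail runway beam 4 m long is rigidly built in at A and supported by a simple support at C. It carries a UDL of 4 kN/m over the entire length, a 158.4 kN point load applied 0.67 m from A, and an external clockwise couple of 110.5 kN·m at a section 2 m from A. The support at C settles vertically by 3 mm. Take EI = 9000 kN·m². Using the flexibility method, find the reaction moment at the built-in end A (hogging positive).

M_A = 80.2 kN·m

Remove the prop at C; the released (primary) structure is a cantilever built in at A.
Primary-structure tip deflection at C by superposition:
  UDL 4: wL⁴/(8EI) = 128/EI
  point load 158.4 at a = 0.67: Pa²(3L − a)/(6EI) = 134.3/EI
  clockwise couple 110.5 at a = 2: M₀a(2L − a)/(2EI) = 663/EI
  δ_0 = 925.3/EI
Tip deflection under a unit load at C: L³/(3EI) = 21.33/EI.
With EI = 9000 kN·m²: δ_0 = 0.10281 m and δ_{CC} = 0.00237 m/kN.
Compatibility — the beam at C must follow the support down by 0.003 m: δ_0 − R_C·δ_{CC} = 0.003, so R_C = (0.10281 − 0.003)/0.00237 = 42.11 kN.
Moment equilibrium about A: M_A = Σ(load moments about A) − R_C·L = 248.6 − 42.11×4 = 80.2 kN·m.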